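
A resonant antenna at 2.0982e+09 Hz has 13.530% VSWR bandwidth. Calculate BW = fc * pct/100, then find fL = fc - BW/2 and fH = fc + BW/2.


BW = 2.0982e+09 * 13.530/100 = 2.838865e+08 Hz
fL = 2.0982e+09 - 2.838865e+08/2 = 1.956e+09 Hz
fH = 2.0982e+09 + 2.838865e+08/2 = 2.240e+09 Hz

BW=2.839e+08 Hz, fL=1.956e+09 Hz, fH=2.240e+09 Hz


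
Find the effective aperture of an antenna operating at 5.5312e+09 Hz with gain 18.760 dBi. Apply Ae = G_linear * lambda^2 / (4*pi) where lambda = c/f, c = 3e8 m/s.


lambda = c / f = 3.0000e+08 / 5.5312e+09 = 0.05423778 m
G_linear = 10^(18.760/10) = 75.16229
Ae = G_linear * lambda^2 / (4*pi) = 75.16229 * 0.05423778^2 / (4*pi) = 0.01760 m^2

0.01760 m^2


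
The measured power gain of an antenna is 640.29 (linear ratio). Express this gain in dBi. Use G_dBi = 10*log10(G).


G_dBi = 10 * log10(640.29) = 28.06 dBi

28.06 dBi


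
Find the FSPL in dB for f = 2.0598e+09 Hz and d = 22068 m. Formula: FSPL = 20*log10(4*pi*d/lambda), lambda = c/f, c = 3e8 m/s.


lambda = c / f = 3.0000e+08 / 2.0598e+09 = 0.1456452 m
FSPL = 20 * log10(4*pi*22068/0.1456452) = 125.6 dB

125.6 dB


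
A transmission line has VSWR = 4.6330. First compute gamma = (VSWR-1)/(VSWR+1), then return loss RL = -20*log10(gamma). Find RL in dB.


gamma = (4.6330 - 1) / (4.6330 + 1) = 0.6449494
RL = -20 * log10(0.6449494) = 3.809 dB

3.809 dB


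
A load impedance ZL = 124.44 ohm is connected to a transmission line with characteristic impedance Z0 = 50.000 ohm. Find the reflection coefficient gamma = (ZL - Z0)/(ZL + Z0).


gamma = (124.44 - 50.000) / (124.44 + 50.000) = 0.4267

0.4267


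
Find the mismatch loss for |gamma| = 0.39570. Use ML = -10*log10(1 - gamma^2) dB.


ML = -10 * log10(1 - 0.39570^2) = -10 * log10(0.84342151) = 0.7396 dB

0.7396 dB


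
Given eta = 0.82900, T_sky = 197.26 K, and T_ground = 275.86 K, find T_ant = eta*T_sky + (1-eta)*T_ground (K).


T_ant = 0.82900 * 197.26 + (1 - 0.82900) * 275.86 = 210.7 K

210.7 K


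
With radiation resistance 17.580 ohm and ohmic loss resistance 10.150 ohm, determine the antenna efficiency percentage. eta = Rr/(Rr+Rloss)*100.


eta = 17.580 / (17.580 + 10.150) * 100 = 63.40%

63.40%


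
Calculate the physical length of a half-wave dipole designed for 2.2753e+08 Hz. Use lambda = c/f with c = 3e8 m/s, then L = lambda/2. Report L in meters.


lambda = c / f = 3.0000e+08 / 2.2753e+08 = 1.318507 m
L = lambda / 2 = 1.318507 / 2 = 0.6593 m

0.6593 m


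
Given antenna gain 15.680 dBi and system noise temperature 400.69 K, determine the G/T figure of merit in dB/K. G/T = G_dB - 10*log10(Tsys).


G/T = 15.680 - 10*log10(400.69) = 15.680 - 26.02809 = -10.35 dB/K

-10.35 dB/K


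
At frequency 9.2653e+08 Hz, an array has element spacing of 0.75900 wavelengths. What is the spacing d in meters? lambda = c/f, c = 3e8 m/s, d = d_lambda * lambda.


lambda = c / f = 3.0000e+08 / 9.2653e+08 = 0.3237888 m
d = 0.75900 * 0.3237888 = 0.2458 m

0.2458 m


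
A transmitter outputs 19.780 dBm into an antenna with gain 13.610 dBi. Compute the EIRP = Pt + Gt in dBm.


EIRP = Pt + Gt = 19.780 + 13.610 = 33.39 dBm

33.39 dBm


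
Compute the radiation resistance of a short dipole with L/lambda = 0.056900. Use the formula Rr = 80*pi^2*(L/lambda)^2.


Rr = 80 * pi^2 * (0.056900)^2 = 80 * 9.869604 * 3.237610e-03 = 2.556 ohm

2.556 ohm


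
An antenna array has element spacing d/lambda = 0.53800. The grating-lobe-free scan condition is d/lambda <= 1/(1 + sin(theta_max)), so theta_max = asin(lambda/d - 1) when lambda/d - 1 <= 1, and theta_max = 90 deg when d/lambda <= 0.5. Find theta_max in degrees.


lambda/d - 1 = 1/0.53800 - 1 = 0.8587361
theta_max = asin(0.8587361) = 59.17 deg

59.17 deg


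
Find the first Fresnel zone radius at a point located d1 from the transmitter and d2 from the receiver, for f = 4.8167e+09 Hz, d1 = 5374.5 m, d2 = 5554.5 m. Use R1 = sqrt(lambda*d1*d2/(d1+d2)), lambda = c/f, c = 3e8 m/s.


lambda = c / f = 3.0000e+08 / 4.8167e+09 = 0.06228331 m
R1 = sqrt(0.06228331 * 5374.5 * 5554.5 / (5374.5 + 5554.5)) = 13.04 m

13.04 m


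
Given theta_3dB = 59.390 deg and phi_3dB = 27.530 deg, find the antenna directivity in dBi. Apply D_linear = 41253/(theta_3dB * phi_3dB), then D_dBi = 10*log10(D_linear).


D_linear = 41253 / (59.390 * 27.530) = 25.23109
D_dBi = 10 * log10(25.23109) = 14.02 dBi

14.02 dBi


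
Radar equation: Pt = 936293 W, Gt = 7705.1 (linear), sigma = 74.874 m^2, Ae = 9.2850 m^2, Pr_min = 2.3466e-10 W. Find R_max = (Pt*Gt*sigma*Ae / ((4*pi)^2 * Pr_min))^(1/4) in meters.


R^4 = 936293*7705.1*74.874*9.2850 / ((4*pi)^2 * 2.3466e-10) = 1.353456e+20
R_max = 1.353456e+20^0.25 = 107860 m

107860 m


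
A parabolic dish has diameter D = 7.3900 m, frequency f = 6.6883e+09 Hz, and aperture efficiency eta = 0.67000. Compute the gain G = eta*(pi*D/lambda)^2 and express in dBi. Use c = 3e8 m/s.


lambda = c / f = 3.0000e+08 / 6.6883e+09 = 0.04485445 m
G_linear = 0.67000 * (pi * 7.3900 / 0.04485445)^2 = 179495.0
G_dBi = 10 * log10(179495.0) = 52.54 dBi

52.54 dBi


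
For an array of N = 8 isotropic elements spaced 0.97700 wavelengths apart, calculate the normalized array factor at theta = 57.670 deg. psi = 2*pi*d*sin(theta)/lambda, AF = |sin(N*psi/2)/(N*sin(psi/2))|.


psi = 2*pi*0.97700*sin(57.670 deg) = 5.187067 rad
AF = |sin(8*5.187067/2) / (8*sin(5.187067/2))| = 0.2271

0.2271


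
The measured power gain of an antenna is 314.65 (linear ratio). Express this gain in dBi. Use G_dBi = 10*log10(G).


G_dBi = 10 * log10(314.65) = 24.98 dBi

24.98 dBi


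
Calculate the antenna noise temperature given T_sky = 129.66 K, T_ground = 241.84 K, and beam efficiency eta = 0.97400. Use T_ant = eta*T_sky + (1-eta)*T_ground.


T_ant = 0.97400 * 129.66 + (1 - 0.97400) * 241.84 = 132.6 K

132.6 K


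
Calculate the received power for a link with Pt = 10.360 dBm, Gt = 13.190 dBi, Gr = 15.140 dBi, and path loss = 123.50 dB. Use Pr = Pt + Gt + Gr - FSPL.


Pr = 10.360 + 13.190 + 15.140 - 123.50 = -84.81 dBm

-84.81 dBm


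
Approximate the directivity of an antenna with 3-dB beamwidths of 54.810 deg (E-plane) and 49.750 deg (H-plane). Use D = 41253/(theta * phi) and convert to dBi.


D_linear = 41253 / (54.810 * 49.750) = 15.12874
D_dBi = 10 * log10(15.12874) = 11.80 dBi

11.80 dBi


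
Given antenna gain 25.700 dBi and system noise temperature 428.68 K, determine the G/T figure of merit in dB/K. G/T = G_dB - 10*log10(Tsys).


G/T = 25.700 - 10*log10(428.68) = 25.700 - 26.32133 = -0.6213 dB/K

-0.6213 dB/K


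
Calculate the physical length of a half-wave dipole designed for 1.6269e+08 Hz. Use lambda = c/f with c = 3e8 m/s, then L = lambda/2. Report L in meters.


lambda = c / f = 3.0000e+08 / 1.6269e+08 = 1.843998 m
L = lambda / 2 = 1.843998 / 2 = 0.9220 m

0.9220 m


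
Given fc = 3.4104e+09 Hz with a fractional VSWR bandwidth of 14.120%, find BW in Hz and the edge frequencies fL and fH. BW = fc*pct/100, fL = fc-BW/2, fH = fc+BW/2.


BW = 3.4104e+09 * 14.120/100 = 4.815485e+08 Hz
fL = 3.4104e+09 - 4.815485e+08/2 = 3.170e+09 Hz
fH = 3.4104e+09 + 4.815485e+08/2 = 3.651e+09 Hz

BW=4.815e+08 Hz, fL=3.170e+09 Hz, fH=3.651e+09 Hz


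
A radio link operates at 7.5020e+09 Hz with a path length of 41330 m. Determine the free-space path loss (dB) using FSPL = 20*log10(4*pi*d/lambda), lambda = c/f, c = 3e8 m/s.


lambda = c / f = 3.0000e+08 / 7.5020e+09 = 0.03998934 m
FSPL = 20 * log10(4*pi*41330/0.03998934) = 142.3 dB

142.3 dB


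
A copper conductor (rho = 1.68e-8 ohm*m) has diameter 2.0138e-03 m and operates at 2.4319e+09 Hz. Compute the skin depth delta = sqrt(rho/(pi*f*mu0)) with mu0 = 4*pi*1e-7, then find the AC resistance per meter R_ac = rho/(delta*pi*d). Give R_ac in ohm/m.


delta = sqrt(1.68e-8 / (pi * 2.4319e+09 * 4*pi*1e-7)) = 1.322824e-06 m
R_ac = 1.68e-8 / (1.322824e-06 * pi * 2.0138e-03) = 2.007 ohm/m

2.007 ohm/m


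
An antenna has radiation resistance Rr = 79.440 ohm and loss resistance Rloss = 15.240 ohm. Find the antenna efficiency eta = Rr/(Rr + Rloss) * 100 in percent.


eta = 79.440 / (79.440 + 15.240) * 100 = 83.90%

83.90%


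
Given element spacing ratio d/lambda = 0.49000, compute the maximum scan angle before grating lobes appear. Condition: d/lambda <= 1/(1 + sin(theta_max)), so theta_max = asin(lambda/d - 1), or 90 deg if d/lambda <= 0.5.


lambda/d - 1 = 1/0.49000 - 1 = 1.040816 >= 1
d/lambda <= 0.5, so the array can scan to endfire without grating lobes: theta_max = 90 deg

90 deg


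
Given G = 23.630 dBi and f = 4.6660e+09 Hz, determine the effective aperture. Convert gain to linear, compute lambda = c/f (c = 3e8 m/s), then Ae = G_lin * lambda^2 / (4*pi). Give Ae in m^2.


lambda = c / f = 3.0000e+08 / 4.6660e+09 = 0.06429490 m
G_linear = 10^(23.630/10) = 230.6747
Ae = G_linear * lambda^2 / (4*pi) = 230.6747 * 0.06429490^2 / (4*pi) = 0.07588 m^2

0.07588 m^2


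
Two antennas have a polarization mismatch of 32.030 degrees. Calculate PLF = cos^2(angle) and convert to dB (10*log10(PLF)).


PLF_linear = cos^2(32.030 deg) = 0.7187148
PLF_dB = 10 * log10(0.7187148) = -1.434 dB

-1.434 dB


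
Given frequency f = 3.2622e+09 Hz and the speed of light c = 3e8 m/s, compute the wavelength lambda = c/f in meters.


lambda = c / f = 3.0000e+08 / 3.2622e+09 = 0.09196 m

0.09196 m


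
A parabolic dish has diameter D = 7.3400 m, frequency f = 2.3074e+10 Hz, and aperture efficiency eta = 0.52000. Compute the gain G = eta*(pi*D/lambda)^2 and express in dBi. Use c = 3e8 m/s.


lambda = c / f = 3.0000e+08 / 2.3074e+10 = 0.01300165 m
G_linear = 0.52000 * (pi * 7.3400 / 0.01300165)^2 = 1.635680e+06
G_dBi = 10 * log10(1.635680e+06) = 62.14 dBi

62.14 dBi


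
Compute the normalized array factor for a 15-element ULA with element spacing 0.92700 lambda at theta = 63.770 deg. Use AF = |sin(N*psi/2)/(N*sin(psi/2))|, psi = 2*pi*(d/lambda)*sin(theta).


psi = 2*pi*0.92700*sin(63.770 deg) = 5.224746 rad
AF = |sin(15*5.224746/2) / (15*sin(5.224746/2))| = 0.1316

0.1316


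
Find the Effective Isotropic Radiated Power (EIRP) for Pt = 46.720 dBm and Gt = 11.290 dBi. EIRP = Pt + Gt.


EIRP = Pt + Gt = 46.720 + 11.290 = 58.01 dBm

58.01 dBm


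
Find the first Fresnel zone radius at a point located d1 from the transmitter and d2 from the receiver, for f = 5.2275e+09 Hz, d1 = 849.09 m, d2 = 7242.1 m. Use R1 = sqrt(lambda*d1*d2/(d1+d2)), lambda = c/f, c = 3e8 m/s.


lambda = c / f = 3.0000e+08 / 5.2275e+09 = 0.05738881 m
R1 = sqrt(0.05738881 * 849.09 * 7242.1 / (849.09 + 7242.1)) = 6.604 m

6.604 m


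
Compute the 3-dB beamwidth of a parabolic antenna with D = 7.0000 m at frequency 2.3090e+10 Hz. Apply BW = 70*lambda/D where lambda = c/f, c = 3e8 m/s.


lambda = c / f = 3.0000e+08 / 2.3090e+10 = 0.01299264 m
BW = 70 * 0.01299264 / 7.0000 = 0.1299 deg

0.1299 deg


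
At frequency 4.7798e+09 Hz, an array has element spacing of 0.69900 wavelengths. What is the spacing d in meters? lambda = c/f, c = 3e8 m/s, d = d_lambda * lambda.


lambda = c / f = 3.0000e+08 / 4.7798e+09 = 0.06276413 m
d = 0.69900 * 0.06276413 = 0.04387 m

0.04387 m


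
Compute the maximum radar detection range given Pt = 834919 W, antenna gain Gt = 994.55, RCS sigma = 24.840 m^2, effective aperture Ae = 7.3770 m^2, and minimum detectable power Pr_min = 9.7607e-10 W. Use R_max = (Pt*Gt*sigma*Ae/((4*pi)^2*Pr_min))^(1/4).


R^4 = 834919*994.55*24.840*7.3770 / ((4*pi)^2 * 9.7607e-10) = 9.871920e+17
R_max = 9.871920e+17^0.25 = 31521 m

31521 m


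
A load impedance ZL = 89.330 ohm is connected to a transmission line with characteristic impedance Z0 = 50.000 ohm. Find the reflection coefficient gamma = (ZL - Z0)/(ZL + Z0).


gamma = (89.330 - 50.000) / (89.330 + 50.000) = 0.2823

0.2823


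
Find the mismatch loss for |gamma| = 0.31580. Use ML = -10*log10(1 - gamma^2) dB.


ML = -10 * log10(1 - 0.31580^2) = -10 * log10(0.90027036) = 0.4563 dB

0.4563 dB


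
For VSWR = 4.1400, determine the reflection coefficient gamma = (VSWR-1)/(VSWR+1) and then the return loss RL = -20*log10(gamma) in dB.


gamma = (4.1400 - 1) / (4.1400 + 1) = 0.6108949
RL = -20 * log10(0.6108949) = 4.281 dB

4.281 dB


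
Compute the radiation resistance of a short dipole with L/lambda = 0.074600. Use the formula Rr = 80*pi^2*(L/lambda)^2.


Rr = 80 * pi^2 * (0.074600)^2 = 80 * 9.869604 * 5.565160e-03 = 4.394 ohm

4.394 ohm


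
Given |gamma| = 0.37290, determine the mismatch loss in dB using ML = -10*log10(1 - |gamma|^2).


ML = -10 * log10(1 - 0.37290^2) = -10 * log10(0.86094559) = 0.6502 dB

0.6502 dB


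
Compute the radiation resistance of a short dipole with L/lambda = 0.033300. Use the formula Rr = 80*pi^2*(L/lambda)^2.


Rr = 80 * pi^2 * (0.033300)^2 = 80 * 9.869604 * 1.108890e-03 = 0.8755 ohm

0.8755 ohm


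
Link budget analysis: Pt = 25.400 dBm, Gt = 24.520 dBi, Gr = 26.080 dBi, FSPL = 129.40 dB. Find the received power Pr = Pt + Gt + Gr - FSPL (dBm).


Pr = 25.400 + 24.520 + 26.080 - 129.40 = -53.40 dBm

-53.40 dBm


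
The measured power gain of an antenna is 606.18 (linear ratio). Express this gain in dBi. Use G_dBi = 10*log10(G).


G_dBi = 10 * log10(606.18) = 27.83 dBi

27.83 dBi


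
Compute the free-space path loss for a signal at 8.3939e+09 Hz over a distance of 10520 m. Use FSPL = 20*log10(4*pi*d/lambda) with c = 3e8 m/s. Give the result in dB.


lambda = c / f = 3.0000e+08 / 8.3939e+09 = 0.03574024 m
FSPL = 20 * log10(4*pi*10520/0.03574024) = 131.4 dB

131.4 dB


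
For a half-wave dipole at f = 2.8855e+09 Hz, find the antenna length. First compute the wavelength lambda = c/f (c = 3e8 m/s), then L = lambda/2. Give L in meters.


lambda = c / f = 3.0000e+08 / 2.8855e+09 = 0.1039681 m
L = lambda / 2 = 0.1039681 / 2 = 0.05198 m

0.05198 m


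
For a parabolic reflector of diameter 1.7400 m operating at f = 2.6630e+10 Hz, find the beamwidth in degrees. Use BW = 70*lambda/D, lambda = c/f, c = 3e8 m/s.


lambda = c / f = 3.0000e+08 / 2.6630e+10 = 0.01126549 m
BW = 70 * 0.01126549 / 1.7400 = 0.4532 deg

0.4532 deg


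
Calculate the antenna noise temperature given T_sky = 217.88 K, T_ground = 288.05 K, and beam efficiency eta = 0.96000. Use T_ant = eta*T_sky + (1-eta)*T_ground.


T_ant = 0.96000 * 217.88 + (1 - 0.96000) * 288.05 = 220.7 K

220.7 K


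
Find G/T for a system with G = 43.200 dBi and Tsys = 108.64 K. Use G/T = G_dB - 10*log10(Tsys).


G/T = 43.200 - 10*log10(108.64) = 43.200 - 20.35990 = 22.84 dB/K

22.84 dB/K


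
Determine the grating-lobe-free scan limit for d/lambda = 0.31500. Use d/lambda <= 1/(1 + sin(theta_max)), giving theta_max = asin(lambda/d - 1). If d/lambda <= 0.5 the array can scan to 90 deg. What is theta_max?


lambda/d - 1 = 1/0.31500 - 1 = 2.174603 >= 1
d/lambda <= 0.5, so the array can scan to endfire without grating lobes: theta_max = 90 deg

90 deg


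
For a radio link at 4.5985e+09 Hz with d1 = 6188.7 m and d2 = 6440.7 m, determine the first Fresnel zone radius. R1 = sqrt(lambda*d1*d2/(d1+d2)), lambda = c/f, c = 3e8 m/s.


lambda = c / f = 3.0000e+08 / 4.5985e+09 = 0.06523866 m
R1 = sqrt(0.06523866 * 6188.7 * 6440.7 / (6188.7 + 6440.7)) = 14.35 m

14.35 m


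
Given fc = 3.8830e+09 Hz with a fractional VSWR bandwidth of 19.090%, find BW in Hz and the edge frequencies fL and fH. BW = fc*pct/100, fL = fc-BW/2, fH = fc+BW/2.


BW = 3.8830e+09 * 19.090/100 = 7.412647e+08 Hz
fL = 3.8830e+09 - 7.412647e+08/2 = 3.512e+09 Hz
fH = 3.8830e+09 + 7.412647e+08/2 = 4.254e+09 Hz

BW=7.413e+08 Hz, fL=3.512e+09 Hz, fH=4.254e+09 Hz


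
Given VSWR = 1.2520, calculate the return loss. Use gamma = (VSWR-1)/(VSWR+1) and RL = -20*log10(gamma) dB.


gamma = (1.2520 - 1) / (1.2520 + 1) = 0.1119005
RL = -20 * log10(0.1119005) = 19.02 dB

19.02 dB


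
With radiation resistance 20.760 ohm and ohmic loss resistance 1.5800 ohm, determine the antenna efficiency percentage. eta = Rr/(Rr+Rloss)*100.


eta = 20.760 / (20.760 + 1.5800) * 100 = 92.93%

92.93%


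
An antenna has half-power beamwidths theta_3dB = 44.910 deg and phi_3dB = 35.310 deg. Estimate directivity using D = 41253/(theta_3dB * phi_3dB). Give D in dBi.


D_linear = 41253 / (44.910 * 35.310) = 26.01446
D_dBi = 10 * log10(26.01446) = 14.15 dBi

14.15 dBi


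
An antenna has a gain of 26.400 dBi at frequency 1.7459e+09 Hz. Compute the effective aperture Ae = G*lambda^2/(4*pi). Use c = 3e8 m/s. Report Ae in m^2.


lambda = c / f = 3.0000e+08 / 1.7459e+09 = 0.1718311 m
G_linear = 10^(26.400/10) = 436.5158
Ae = G_linear * lambda^2 / (4*pi) = 436.5158 * 0.1718311^2 / (4*pi) = 1.026 m^2

1.026 m^2


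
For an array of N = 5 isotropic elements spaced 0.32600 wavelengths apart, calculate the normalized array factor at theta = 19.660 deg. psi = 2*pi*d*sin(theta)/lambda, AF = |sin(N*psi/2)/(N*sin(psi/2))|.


psi = 2*pi*0.32600*sin(19.660 deg) = 0.6891320 rad
AF = |sin(5*0.6891320/2) / (5*sin(0.6891320/2))| = 0.5853

0.5853


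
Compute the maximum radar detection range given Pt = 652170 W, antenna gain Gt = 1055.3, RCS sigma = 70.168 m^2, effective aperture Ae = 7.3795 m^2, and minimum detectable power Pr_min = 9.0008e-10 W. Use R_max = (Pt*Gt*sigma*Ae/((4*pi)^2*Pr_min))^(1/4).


R^4 = 652170*1055.3*70.168*7.3795 / ((4*pi)^2 * 9.0008e-10) = 2.507275e+18
R_max = 2.507275e+18^0.25 = 39792 m

39792 m


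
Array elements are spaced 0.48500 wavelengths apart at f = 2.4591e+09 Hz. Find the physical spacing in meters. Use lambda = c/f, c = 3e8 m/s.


lambda = c / f = 3.0000e+08 / 2.4591e+09 = 0.1219959 m
d = 0.48500 * 0.1219959 = 0.05917 m

0.05917 m


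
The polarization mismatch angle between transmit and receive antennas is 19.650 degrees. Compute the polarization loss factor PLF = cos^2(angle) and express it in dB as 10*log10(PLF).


PLF_linear = cos^2(19.650 deg) = 0.8869201
PLF_dB = 10 * log10(0.8869201) = -0.5212 dB

-0.5212 dB


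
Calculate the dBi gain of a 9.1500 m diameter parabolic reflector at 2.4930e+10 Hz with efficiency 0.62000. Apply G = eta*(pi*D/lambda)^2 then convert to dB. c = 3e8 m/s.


lambda = c / f = 3.0000e+08 / 2.4930e+10 = 0.01203369 m
G_linear = 0.62000 * (pi * 9.1500 / 0.01203369)^2 = 3.537822e+06
G_dBi = 10 * log10(3.537822e+06) = 65.49 dBi

65.49 dBi


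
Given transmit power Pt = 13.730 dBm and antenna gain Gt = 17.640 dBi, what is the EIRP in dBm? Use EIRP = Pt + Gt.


EIRP = Pt + Gt = 13.730 + 17.640 = 31.37 dBm

31.37 dBm


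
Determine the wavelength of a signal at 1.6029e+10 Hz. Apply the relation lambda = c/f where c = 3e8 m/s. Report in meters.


lambda = c / f = 3.0000e+08 / 1.6029e+10 = 0.01872 m

0.01872 m


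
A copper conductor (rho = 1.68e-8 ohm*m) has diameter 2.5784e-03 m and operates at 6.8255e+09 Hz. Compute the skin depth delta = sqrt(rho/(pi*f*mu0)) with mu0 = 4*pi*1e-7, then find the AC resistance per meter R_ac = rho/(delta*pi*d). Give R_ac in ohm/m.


delta = sqrt(1.68e-8 / (pi * 6.8255e+09 * 4*pi*1e-7)) = 7.896007e-07 m
R_ac = 1.68e-8 / (7.896007e-07 * pi * 2.5784e-03) = 2.627 ohm/m

2.627 ohm/m


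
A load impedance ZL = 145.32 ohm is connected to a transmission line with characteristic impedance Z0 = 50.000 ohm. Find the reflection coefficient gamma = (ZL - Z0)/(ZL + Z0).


gamma = (145.32 - 50.000) / (145.32 + 50.000) = 0.4880

0.4880


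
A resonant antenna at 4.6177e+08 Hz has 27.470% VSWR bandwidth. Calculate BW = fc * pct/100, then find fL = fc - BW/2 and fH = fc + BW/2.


BW = 4.6177e+08 * 27.470/100 = 1.268482e+08 Hz
fL = 4.6177e+08 - 1.268482e+08/2 = 3.983e+08 Hz
fH = 4.6177e+08 + 1.268482e+08/2 = 5.252e+08 Hz

BW=1.268e+08 Hz, fL=3.983e+08 Hz, fH=5.252e+08 Hz


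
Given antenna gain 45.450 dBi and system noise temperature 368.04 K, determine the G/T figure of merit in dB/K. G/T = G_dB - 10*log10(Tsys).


G/T = 45.450 - 10*log10(368.04) = 45.450 - 25.65895 = 19.79 dB/K

19.79 dB/K


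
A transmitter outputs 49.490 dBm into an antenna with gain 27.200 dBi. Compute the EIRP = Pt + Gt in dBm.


EIRP = Pt + Gt = 49.490 + 27.200 = 76.69 dBm

76.69 dBm


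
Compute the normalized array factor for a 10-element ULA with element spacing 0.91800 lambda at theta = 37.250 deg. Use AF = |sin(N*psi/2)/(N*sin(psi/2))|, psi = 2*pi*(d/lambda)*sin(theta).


psi = 2*pi*0.91800*sin(37.250 deg) = 3.491314 rad
AF = |sin(10*3.491314/2) / (10*sin(3.491314/2))| = 0.09995

0.09995


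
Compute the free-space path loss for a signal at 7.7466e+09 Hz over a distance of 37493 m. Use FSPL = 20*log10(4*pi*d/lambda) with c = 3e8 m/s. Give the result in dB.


lambda = c / f = 3.0000e+08 / 7.7466e+09 = 0.03872667 m
FSPL = 20 * log10(4*pi*37493/0.03872667) = 141.7 dB

141.7 dB


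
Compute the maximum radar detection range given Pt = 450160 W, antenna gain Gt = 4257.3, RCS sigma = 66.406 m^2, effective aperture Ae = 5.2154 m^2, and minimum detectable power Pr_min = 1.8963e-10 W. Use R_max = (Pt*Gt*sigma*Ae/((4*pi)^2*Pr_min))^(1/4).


R^4 = 450160*4257.3*66.406*5.2154 / ((4*pi)^2 * 1.8963e-10) = 2.216508e+19
R_max = 2.216508e+19^0.25 = 68615 m

68615 m


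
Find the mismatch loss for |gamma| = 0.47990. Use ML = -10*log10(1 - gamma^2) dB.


ML = -10 * log10(1 - 0.47990^2) = -10 * log10(0.76969599) = 1.137 dB

1.137 dB


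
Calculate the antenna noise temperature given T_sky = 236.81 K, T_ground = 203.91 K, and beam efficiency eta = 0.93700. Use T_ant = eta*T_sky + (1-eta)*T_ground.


T_ant = 0.93700 * 236.81 + (1 - 0.93700) * 203.91 = 234.7 K

234.7 K


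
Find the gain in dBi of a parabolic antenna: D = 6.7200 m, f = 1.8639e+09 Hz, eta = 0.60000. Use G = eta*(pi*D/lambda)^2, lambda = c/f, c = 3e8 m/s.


lambda = c / f = 3.0000e+08 / 1.8639e+09 = 0.1609528 m
G_linear = 0.60000 * (pi * 6.7200 / 0.1609528)^2 = 10322.68
G_dBi = 10 * log10(10322.68) = 40.14 dBi

40.14 dBi


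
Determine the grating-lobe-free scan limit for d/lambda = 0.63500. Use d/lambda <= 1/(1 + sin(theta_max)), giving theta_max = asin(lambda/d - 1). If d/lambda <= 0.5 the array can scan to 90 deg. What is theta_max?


lambda/d - 1 = 1/0.63500 - 1 = 0.5748031
theta_max = asin(0.5748031) = 35.09 deg

35.09 deg


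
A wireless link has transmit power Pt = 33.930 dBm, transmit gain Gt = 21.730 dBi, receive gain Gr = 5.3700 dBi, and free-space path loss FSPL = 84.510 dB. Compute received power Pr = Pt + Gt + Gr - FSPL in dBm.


Pr = 33.930 + 21.730 + 5.3700 - 84.510 = -23.48 dBm

-23.48 dBm


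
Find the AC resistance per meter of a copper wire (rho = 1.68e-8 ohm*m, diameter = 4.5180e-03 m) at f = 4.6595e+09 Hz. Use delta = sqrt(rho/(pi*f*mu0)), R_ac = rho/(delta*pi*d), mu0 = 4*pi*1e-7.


delta = sqrt(1.68e-8 / (pi * 4.6595e+09 * 4*pi*1e-7)) = 9.556638e-07 m
R_ac = 1.68e-8 / (9.556638e-07 * pi * 4.5180e-03) = 1.239 ohm/m

1.239 ohm/m


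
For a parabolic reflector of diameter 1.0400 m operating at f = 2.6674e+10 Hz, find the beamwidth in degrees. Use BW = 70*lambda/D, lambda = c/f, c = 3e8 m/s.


lambda = c / f = 3.0000e+08 / 2.6674e+10 = 0.01124691 m
BW = 70 * 0.01124691 / 1.0400 = 0.7570 deg

0.7570 deg


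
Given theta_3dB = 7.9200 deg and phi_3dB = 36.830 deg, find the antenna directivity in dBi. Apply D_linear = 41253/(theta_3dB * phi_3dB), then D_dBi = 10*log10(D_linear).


D_linear = 41253 / (7.9200 * 36.830) = 141.4258
D_dBi = 10 * log10(141.4258) = 21.51 dBi

21.51 dBi


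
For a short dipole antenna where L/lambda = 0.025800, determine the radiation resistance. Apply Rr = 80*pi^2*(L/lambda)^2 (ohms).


Rr = 80 * pi^2 * (0.025800)^2 = 80 * 9.869604 * 6.656400e-04 = 0.5256 ohm

0.5256 ohm


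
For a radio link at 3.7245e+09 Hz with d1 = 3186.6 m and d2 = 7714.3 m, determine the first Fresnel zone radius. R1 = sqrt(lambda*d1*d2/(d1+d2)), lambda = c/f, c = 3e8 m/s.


lambda = c / f = 3.0000e+08 / 3.7245e+09 = 0.08054772 m
R1 = sqrt(0.08054772 * 3186.6 * 7714.3 / (3186.6 + 7714.3)) = 13.48 m

13.48 m


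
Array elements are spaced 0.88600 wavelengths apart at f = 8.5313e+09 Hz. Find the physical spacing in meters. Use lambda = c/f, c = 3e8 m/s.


lambda = c / f = 3.0000e+08 / 8.5313e+09 = 0.03516463 m
d = 0.88600 * 0.03516463 = 0.03116 m

0.03116 m


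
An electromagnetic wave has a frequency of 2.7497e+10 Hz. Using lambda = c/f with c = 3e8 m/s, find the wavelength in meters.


lambda = c / f = 3.0000e+08 / 2.7497e+10 = 0.01091 m

0.01091 m


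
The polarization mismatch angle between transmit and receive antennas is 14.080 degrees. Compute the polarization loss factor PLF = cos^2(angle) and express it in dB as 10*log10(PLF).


PLF_linear = cos^2(14.080 deg) = 0.9408166
PLF_dB = 10 * log10(0.9408166) = -0.2650 dB

-0.2650 dB


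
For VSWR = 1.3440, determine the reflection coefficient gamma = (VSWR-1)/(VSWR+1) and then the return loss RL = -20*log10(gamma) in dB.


gamma = (1.3440 - 1) / (1.3440 + 1) = 0.1467577
RL = -20 * log10(0.1467577) = 16.67 dB

16.67 dB


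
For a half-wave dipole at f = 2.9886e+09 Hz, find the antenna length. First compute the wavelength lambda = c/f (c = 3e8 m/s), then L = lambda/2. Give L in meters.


lambda = c / f = 3.0000e+08 / 2.9886e+09 = 0.1003814 m
L = lambda / 2 = 0.1003814 / 2 = 0.05019 m

0.05019 m


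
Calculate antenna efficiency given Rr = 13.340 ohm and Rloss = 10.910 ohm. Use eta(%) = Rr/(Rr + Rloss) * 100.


eta = 13.340 / (13.340 + 10.910) * 100 = 55.01%

55.01%


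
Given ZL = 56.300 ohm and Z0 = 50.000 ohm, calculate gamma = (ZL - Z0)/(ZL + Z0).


gamma = (56.300 - 50.000) / (56.300 + 50.000) = 0.05927

0.05927


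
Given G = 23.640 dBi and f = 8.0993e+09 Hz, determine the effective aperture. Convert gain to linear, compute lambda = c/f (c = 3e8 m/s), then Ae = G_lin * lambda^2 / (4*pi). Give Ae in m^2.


lambda = c / f = 3.0000e+08 / 8.0993e+09 = 0.03704024 m
G_linear = 10^(23.640/10) = 231.2065
Ae = G_linear * lambda^2 / (4*pi) = 231.2065 * 0.03704024^2 / (4*pi) = 0.02524 m^2

0.02524 m^2


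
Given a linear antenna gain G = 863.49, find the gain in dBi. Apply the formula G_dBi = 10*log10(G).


G_dBi = 10 * log10(863.49) = 29.36 dBi

29.36 dBi


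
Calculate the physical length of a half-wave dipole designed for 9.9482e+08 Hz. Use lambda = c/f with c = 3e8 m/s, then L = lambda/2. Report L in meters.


lambda = c / f = 3.0000e+08 / 9.9482e+08 = 0.3015621 m
L = lambda / 2 = 0.3015621 / 2 = 0.1508 m

0.1508 m


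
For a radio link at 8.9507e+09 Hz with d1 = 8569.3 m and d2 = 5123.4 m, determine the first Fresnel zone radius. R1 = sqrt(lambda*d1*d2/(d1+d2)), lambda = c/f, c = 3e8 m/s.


lambda = c / f = 3.0000e+08 / 8.9507e+09 = 0.03351693 m
R1 = sqrt(0.03351693 * 8569.3 * 5123.4 / (8569.3 + 5123.4)) = 10.37 m

10.37 m


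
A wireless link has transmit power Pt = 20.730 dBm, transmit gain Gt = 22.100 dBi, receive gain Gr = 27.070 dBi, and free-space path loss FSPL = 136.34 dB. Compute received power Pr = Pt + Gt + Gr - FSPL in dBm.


Pr = 20.730 + 22.100 + 27.070 - 136.34 = -66.44 dBm

-66.44 dBm


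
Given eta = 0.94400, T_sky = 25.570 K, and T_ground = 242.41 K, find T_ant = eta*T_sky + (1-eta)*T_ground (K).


T_ant = 0.94400 * 25.570 + (1 - 0.94400) * 242.41 = 37.71 K

37.71 K


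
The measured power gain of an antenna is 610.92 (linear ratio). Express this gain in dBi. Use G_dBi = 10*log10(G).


G_dBi = 10 * log10(610.92) = 27.86 dBi

27.86 dBi


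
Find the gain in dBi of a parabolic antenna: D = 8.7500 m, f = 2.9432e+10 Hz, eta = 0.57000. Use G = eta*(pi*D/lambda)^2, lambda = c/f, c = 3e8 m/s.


lambda = c / f = 3.0000e+08 / 2.9432e+10 = 0.01019299 m
G_linear = 0.57000 * (pi * 8.7500 / 0.01019299)^2 = 4.145601e+06
G_dBi = 10 * log10(4.145601e+06) = 66.18 dBi

66.18 dBi


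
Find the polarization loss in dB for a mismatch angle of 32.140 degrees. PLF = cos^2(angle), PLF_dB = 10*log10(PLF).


PLF_linear = cos^2(32.140 deg) = 0.7169868
PLF_dB = 10 * log10(0.7169868) = -1.445 dB

-1.445 dB


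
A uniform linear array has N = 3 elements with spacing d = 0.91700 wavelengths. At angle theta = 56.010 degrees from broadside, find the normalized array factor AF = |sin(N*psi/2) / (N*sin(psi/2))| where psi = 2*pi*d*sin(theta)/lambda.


psi = 2*pi*0.91700*sin(56.010 deg) = 4.777212 rad
AF = |sin(3*4.777212/2) / (3*sin(4.777212/2))| = 0.3765

0.3765


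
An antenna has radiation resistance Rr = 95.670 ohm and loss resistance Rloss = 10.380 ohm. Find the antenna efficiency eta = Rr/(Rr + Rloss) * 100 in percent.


eta = 95.670 / (95.670 + 10.380) * 100 = 90.21%

90.21%


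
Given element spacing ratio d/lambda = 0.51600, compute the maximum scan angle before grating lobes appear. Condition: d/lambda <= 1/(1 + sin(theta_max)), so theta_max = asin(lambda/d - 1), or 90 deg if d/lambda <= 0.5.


lambda/d - 1 = 1/0.51600 - 1 = 0.9379845
theta_max = asin(0.9379845) = 69.72 deg

69.72 deg


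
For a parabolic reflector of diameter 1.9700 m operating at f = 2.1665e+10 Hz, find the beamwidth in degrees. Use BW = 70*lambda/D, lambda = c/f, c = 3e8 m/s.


lambda = c / f = 3.0000e+08 / 2.1665e+10 = 0.01384722 m
BW = 70 * 0.01384722 / 1.9700 = 0.4920 deg

0.4920 deg


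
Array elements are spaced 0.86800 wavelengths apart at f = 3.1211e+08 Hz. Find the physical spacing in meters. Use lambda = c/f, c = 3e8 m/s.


lambda = c / f = 3.0000e+08 / 3.1211e+08 = 0.9611996 m
d = 0.86800 * 0.9611996 = 0.8343 m

0.8343 m


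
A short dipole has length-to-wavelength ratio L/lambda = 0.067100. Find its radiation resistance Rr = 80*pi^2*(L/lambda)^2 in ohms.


Rr = 80 * pi^2 * (0.067100)^2 = 80 * 9.869604 * 4.502410e-03 = 3.555 ohm

3.555 ohm


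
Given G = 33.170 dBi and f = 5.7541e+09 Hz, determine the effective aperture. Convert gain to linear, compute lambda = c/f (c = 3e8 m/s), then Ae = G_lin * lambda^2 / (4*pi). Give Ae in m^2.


lambda = c / f = 3.0000e+08 / 5.7541e+09 = 0.05213674 m
G_linear = 10^(33.170/10) = 2074.914
Ae = G_linear * lambda^2 / (4*pi) = 2074.914 * 0.05213674^2 / (4*pi) = 0.4488 m^2

0.4488 m^2


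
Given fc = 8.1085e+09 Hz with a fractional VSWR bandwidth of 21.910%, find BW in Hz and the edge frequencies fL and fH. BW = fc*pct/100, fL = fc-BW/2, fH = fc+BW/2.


BW = 8.1085e+09 * 21.910/100 = 1.776572e+09 Hz
fL = 8.1085e+09 - 1.776572e+09/2 = 7.220e+09 Hz
fH = 8.1085e+09 + 1.776572e+09/2 = 8.997e+09 Hz

BW=1.777e+09 Hz, fL=7.220e+09 Hz, fH=8.997e+09 Hz


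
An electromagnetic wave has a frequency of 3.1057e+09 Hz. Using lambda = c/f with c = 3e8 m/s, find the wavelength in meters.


lambda = c / f = 3.0000e+08 / 3.1057e+09 = 0.09660 m

0.09660 m


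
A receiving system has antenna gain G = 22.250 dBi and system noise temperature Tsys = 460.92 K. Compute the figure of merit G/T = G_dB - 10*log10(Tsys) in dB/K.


G/T = 22.250 - 10*log10(460.92) = 22.250 - 26.63626 = -4.386 dB/K

-4.386 dB/K


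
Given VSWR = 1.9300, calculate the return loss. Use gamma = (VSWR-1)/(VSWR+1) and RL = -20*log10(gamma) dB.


gamma = (1.9300 - 1) / (1.9300 + 1) = 0.3174061
RL = -20 * log10(0.3174061) = 9.968 dB

9.968 dB


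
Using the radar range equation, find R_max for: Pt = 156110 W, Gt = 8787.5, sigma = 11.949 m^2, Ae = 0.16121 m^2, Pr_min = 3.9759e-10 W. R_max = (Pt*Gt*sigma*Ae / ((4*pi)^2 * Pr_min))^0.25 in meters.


R^4 = 156110*8787.5*11.949*0.16121 / ((4*pi)^2 * 3.9759e-10) = 4.208859e+16
R_max = 4.208859e+16^0.25 = 14323 m

14323 m


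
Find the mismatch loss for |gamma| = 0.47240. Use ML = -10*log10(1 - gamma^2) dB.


ML = -10 * log10(1 - 0.47240^2) = -10 * log10(0.77683824) = 1.097 dB

1.097 dB


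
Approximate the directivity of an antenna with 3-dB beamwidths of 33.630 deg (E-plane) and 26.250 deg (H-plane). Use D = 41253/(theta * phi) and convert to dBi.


D_linear = 41253 / (33.630 * 26.250) = 46.73039
D_dBi = 10 * log10(46.73039) = 16.70 dBi

16.70 dBi


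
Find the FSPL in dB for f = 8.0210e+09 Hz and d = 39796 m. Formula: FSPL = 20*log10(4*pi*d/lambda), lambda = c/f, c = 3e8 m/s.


lambda = c / f = 3.0000e+08 / 8.0210e+09 = 0.03740182 m
FSPL = 20 * log10(4*pi*39796/0.03740182) = 142.5 dB

142.5 dB


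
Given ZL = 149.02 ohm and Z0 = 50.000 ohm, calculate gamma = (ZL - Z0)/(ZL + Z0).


gamma = (149.02 - 50.000) / (149.02 + 50.000) = 0.4975

0.4975


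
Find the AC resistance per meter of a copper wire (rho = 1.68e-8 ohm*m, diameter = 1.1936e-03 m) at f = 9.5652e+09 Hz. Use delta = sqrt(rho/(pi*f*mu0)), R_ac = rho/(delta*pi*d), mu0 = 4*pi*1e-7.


delta = sqrt(1.68e-8 / (pi * 9.5652e+09 * 4*pi*1e-7)) = 6.670029e-07 m
R_ac = 1.68e-8 / (6.670029e-07 * pi * 1.1936e-03) = 6.717 ohm/m

6.717 ohm/m


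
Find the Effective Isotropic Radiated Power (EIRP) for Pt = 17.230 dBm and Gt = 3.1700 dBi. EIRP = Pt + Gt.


EIRP = Pt + Gt = 17.230 + 3.1700 = 20.40 dBm

20.40 dBm


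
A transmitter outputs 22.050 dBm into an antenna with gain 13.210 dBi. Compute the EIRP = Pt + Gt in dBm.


EIRP = Pt + Gt = 22.050 + 13.210 = 35.26 dBm

35.26 dBm


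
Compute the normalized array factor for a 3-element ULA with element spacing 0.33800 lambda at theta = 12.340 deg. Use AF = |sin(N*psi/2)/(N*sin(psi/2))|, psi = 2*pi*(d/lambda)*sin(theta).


psi = 2*pi*0.33800*sin(12.340 deg) = 0.4538647 rad
AF = |sin(3*0.4538647/2) / (3*sin(0.4538647/2))| = 0.9325

0.9325


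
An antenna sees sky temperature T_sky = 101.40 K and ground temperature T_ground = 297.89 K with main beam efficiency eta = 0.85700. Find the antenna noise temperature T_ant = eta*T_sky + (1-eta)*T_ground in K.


T_ant = 0.85700 * 101.40 + (1 - 0.85700) * 297.89 = 129.5 K

129.5 K


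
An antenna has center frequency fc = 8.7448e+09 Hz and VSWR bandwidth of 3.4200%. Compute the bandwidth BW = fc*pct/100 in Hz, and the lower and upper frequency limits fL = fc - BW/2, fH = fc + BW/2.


BW = 8.7448e+09 * 3.4200/100 = 2.990722e+08 Hz
fL = 8.7448e+09 - 2.990722e+08/2 = 8.595e+09 Hz
fH = 8.7448e+09 + 2.990722e+08/2 = 8.894e+09 Hz

BW=2.991e+08 Hz, fL=8.595e+09 Hz, fH=8.894e+09 Hz


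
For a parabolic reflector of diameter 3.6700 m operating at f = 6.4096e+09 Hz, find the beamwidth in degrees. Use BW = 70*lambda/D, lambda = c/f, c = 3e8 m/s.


lambda = c / f = 3.0000e+08 / 6.4096e+09 = 0.04680479 m
BW = 70 * 0.04680479 / 3.6700 = 0.8927 deg

0.8927 deg


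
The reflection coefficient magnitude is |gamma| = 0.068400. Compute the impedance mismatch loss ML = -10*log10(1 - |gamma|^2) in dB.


ML = -10 * log10(1 - 0.068400^2) = -10 * log10(0.99532144) = 0.02037 dB

0.02037 dB


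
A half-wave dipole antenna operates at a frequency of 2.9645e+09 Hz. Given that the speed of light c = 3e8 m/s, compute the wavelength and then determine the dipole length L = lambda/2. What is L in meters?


lambda = c / f = 3.0000e+08 / 2.9645e+09 = 0.1011975 m
L = lambda / 2 = 0.1011975 / 2 = 0.05060 m

0.05060 m


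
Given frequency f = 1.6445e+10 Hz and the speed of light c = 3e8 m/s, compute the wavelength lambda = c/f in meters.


lambda = c / f = 3.0000e+08 / 1.6445e+10 = 0.01824 m

0.01824 m


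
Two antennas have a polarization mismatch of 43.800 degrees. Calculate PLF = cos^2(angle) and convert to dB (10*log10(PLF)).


PLF_linear = cos^2(43.800 deg) = 0.5209378
PLF_dB = 10 * log10(0.5209378) = -2.832 dB

-2.832 dB


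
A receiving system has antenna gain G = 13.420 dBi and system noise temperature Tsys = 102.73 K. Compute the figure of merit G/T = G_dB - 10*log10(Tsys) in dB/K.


G/T = 13.420 - 10*log10(102.73) = 13.420 - 20.11697 = -6.697 dB/K

-6.697 dB/K


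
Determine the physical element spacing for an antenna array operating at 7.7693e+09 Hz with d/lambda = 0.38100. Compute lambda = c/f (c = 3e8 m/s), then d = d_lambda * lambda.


lambda = c / f = 3.0000e+08 / 7.7693e+09 = 0.03861352 m
d = 0.38100 * 0.03861352 = 0.01471 m

0.01471 m


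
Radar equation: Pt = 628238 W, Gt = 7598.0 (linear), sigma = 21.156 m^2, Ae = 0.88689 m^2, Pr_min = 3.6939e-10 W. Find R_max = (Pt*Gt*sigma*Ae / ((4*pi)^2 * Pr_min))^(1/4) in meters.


R^4 = 628238*7598.0*21.156*0.88689 / ((4*pi)^2 * 3.6939e-10) = 1.535401e+18
R_max = 1.535401e+18^0.25 = 35201 m

35201 m


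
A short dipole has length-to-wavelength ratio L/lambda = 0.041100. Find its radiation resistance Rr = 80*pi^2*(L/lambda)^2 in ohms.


Rr = 80 * pi^2 * (0.041100)^2 = 80 * 9.869604 * 1.689210e-03 = 1.334 ohm

1.334 ohm


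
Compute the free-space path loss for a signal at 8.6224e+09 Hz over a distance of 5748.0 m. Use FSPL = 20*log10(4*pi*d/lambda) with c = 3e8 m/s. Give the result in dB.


lambda = c / f = 3.0000e+08 / 8.6224e+09 = 0.03479310 m
FSPL = 20 * log10(4*pi*5748.0/0.03479310) = 126.3 dB

126.3 dB


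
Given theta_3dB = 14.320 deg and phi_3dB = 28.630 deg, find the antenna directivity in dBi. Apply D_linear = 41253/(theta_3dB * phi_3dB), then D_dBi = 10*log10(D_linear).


D_linear = 41253 / (14.320 * 28.630) = 100.6216
D_dBi = 10 * log10(100.6216) = 20.03 dBi

20.03 dBi


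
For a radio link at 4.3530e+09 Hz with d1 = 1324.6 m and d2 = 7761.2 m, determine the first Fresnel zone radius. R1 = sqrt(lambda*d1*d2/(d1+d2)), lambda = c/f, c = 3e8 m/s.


lambda = c / f = 3.0000e+08 / 4.3530e+09 = 0.06891799 m
R1 = sqrt(0.06891799 * 1324.6 * 7761.2 / (1324.6 + 7761.2)) = 8.831 m

8.831 m


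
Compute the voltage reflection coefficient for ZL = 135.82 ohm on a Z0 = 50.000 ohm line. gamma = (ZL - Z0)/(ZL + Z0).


gamma = (135.82 - 50.000) / (135.82 + 50.000) = 0.4618

0.4618


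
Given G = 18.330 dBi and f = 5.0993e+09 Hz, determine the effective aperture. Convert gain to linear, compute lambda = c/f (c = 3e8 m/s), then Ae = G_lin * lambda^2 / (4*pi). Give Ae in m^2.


lambda = c / f = 3.0000e+08 / 5.0993e+09 = 0.05883160 m
G_linear = 10^(18.330/10) = 68.07694
Ae = G_linear * lambda^2 / (4*pi) = 68.07694 * 0.05883160^2 / (4*pi) = 0.01875 m^2

0.01875 m^2


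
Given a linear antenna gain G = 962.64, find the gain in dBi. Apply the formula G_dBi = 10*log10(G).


G_dBi = 10 * log10(962.64) = 29.83 dBi

29.83 dBi


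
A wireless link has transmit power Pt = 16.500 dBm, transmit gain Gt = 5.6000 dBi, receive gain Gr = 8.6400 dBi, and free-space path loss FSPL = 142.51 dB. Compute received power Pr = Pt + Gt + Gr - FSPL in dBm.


Pr = 16.500 + 5.6000 + 8.6400 - 142.51 = -111.77 dBm

-111.77 dBm


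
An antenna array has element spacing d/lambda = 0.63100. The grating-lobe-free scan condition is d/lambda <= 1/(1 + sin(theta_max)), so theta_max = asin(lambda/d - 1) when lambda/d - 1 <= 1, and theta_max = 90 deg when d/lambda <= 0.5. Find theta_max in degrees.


lambda/d - 1 = 1/0.63100 - 1 = 0.5847861
theta_max = asin(0.5847861) = 35.79 deg

35.79 deg


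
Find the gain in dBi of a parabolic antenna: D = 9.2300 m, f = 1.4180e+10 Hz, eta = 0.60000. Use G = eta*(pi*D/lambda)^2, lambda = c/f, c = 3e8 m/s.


lambda = c / f = 3.0000e+08 / 1.4180e+10 = 0.02115656 m
G_linear = 0.60000 * (pi * 9.2300 / 0.02115656)^2 = 1.127105e+06
G_dBi = 10 * log10(1.127105e+06) = 60.52 dBi

60.52 dBi


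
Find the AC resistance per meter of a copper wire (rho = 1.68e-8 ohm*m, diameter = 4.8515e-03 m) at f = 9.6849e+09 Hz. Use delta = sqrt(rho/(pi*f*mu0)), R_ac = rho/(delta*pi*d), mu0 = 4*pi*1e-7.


delta = sqrt(1.68e-8 / (pi * 9.6849e+09 * 4*pi*1e-7)) = 6.628682e-07 m
R_ac = 1.68e-8 / (6.628682e-07 * pi * 4.8515e-03) = 1.663 ohm/m

1.663 ohm/m


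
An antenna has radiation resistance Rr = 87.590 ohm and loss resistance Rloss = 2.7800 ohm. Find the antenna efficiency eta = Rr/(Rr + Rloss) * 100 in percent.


eta = 87.590 / (87.590 + 2.7800) * 100 = 96.92%

96.92%


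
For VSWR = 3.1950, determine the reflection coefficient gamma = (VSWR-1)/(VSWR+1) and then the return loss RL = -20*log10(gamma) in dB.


gamma = (3.1950 - 1) / (3.1950 + 1) = 0.5232420
RL = -20 * log10(0.5232420) = 5.626 dB

5.626 dB


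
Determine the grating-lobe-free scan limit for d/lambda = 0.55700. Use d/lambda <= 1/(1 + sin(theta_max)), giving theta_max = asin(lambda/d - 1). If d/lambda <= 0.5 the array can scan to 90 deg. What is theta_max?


lambda/d - 1 = 1/0.55700 - 1 = 0.7953321
theta_max = asin(0.7953321) = 52.69 deg

52.69 deg
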